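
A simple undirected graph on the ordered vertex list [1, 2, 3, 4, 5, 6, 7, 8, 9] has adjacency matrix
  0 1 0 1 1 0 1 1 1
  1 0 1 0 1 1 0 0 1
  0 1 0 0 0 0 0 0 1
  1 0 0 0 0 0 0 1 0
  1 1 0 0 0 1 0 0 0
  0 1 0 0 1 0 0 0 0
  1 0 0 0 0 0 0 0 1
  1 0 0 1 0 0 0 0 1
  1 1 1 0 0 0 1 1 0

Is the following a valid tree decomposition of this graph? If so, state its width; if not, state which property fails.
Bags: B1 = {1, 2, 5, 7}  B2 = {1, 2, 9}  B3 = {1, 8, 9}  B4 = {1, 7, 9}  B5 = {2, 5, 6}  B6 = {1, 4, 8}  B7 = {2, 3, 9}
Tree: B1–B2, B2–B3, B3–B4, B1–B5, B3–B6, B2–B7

No — bags containing vertex 7 are not connected in the tree.

A tree decomposition must satisfy three properties: every vertex lies in some bag; for every edge, both endpoints lie together in some bag; and for every vertex, the bags containing it form a connected subtree. Here bags containing vertex 7 are not connected in the tree, so the decomposition is invalid.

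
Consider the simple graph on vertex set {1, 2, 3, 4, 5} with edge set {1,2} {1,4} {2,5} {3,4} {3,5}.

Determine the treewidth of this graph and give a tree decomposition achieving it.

Treewidth 2.
One such decomposition:
Bags: B1 = {1, 3, 4}  B2 = {1, 3, 5}  B3 = {1, 2, 5}
Tree: B1–B2, B2–B3

The largest bag has 3 vertices, giving width 2; this decomposition certifies tw(G) ≤ 2. For the lower bound, G contains the cycle 1–4–3–5–2–1, so G is not a forest; only forests have treewidth ≤ 1, hence tw(G) ≥ 2. Hence tw(G) = 2 exactly.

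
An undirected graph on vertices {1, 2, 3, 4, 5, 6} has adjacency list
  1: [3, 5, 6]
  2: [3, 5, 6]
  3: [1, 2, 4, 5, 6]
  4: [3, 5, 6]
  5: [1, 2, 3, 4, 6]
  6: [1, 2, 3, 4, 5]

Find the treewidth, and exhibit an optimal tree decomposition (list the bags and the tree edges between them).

Treewidth 3.
One such decomposition:
Bags: B1 = {3, 4, 5, 6}  B2 = {2, 3, 5, 6}  B3 = {1, 3, 5, 6}
Tree: B1–B2, B2–B3

Every bag has size at most 4, so the width is 4 − 1 = 3 and tw(G) ≤ 3. Conversely, {1, 3, 5, 6} is a clique of size 4, and the vertices of any clique must share a bag in every tree decomposition; so some bag has ≥ 4 vertices and tw(G) ≥ 3. The upper and lower bounds meet at 3, so that is the treewidth.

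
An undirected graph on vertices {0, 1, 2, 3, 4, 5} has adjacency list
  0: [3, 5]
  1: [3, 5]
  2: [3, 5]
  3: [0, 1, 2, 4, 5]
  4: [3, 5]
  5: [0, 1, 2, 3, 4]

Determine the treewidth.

A width-2 tree decomposition is:
Bags: B1 = {2, 3, 5}  B2 = {3, 4, 5}  B3 = {1, 3, 5}  B4 = {0, 3, 5}
Tree: B1–B2, B1–B3, B2–B4
Each bag holds 3 vertices, so the decomposition has width 2, which upper-bounds the treewidth. On the other hand G contains the 3-clique {0, 3, 5}. A clique must lie in a single bag of any decomposition, so no decomposition can have width below 2. The upper and lower bounds meet at 2, so that is the treewidth.

2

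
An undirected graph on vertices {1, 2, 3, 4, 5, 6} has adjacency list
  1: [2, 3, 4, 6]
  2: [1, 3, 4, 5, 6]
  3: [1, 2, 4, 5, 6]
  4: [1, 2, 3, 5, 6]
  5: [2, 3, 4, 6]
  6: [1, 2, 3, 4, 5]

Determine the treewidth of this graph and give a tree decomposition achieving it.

Treewidth 4.
Bags: B1 = {1, 2, 3, 4, 6}  B2 = {2, 3, 4, 5, 6}
Tree: B1–B2

The largest bag has 5 vertices, giving width 4; this decomposition certifies tw(G) ≤ 4. On the other hand G contains the 5-clique {1, 2, 3, 4, 6}. A clique must lie in a single bag of any decomposition, so no decomposition can have width below 4. Therefore the treewidth is 4.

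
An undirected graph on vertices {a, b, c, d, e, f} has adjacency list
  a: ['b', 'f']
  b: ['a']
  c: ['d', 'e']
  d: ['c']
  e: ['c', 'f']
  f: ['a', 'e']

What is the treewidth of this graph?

1

A width-1 tree decomposition is:
Bags: B1 = {c, d}  B2 = {c, e}  B3 = {e, f}  B4 = {a, f}  B5 = {a, b}
Tree: B1–B2, B2–B3, B3–B4, B4–B5
The largest bag has 2 vertices, giving width 1; this decomposition certifies tw(G) ≤ 1. Any graph with an edge has treewidth ≥ 1, and G has the edge d–c. Combining the bounds, tw(G) = 1.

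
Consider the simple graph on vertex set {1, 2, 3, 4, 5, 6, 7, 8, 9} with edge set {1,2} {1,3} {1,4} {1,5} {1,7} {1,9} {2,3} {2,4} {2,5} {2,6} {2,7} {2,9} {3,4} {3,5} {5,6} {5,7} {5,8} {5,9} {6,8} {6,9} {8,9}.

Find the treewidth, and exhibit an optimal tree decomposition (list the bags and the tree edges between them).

Treewidth 3.
One optimal decomposition is:
Bags: B1 = {1, 2, 3, 5}  B2 = {1, 2, 5, 7}  B3 = {1, 2, 5, 9}  B4 = {2, 5, 6, 9}  B5 = {5, 6, 8, 9}  B6 = {1, 2, 3, 4}
Tree: B1–B2, B2–B3, B3–B4, B4–B5, B1–B6

The largest bag has 4 vertices, giving width 3; this decomposition certifies tw(G) ≤ 3. Conversely, {5, 6, 8, 9} is a clique of size 4, and the vertices of any clique must share a bag in every tree decomposition; so some bag has ≥ 4 vertices and tw(G) ≥ 3. The upper and lower bounds meet at 3, so that is the treewidth.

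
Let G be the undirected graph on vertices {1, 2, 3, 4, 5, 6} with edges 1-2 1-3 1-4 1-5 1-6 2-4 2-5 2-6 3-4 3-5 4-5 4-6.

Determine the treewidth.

3

A width-3 tree decomposition is:
Bags: B1 = {1, 2, 4, 6}  B2 = {1, 2, 4, 5}  B3 = {1, 3, 4, 5}
Tree: B1–B2, B2–B3
Every bag has size at most 4, so the width is 4 − 1 = 3 and tw(G) ≤ 3. For the lower bound, the 4 vertices {1, 2, 4, 5} are pairwise adjacent, and any tree decomposition puts a clique entirely inside one bag — forcing width ≥ 3. Combining the bounds, tw(G) = 3.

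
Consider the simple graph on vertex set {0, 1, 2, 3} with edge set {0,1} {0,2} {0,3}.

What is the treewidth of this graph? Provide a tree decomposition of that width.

Every bag has size at most 2, so the width is 2 − 1 = 1 and tw(G) ≤ 1. Any graph with an edge has treewidth ≥ 1, and G has the edge 0–2. Combining the bounds, tw(G) = 1.

Treewidth 1.
One optimal decomposition is:
Bags: B1 = {0, 2}  B2 = {0, 3}  B3 = {0, 1}
Tree: B1–B2, B1–B3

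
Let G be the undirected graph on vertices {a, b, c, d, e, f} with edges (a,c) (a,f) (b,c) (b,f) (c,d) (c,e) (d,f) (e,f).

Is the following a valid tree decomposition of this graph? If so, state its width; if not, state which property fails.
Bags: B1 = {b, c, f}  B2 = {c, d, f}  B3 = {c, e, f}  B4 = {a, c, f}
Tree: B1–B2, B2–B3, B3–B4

Yes; width 2.

Every vertex of G appears in some bag (union = {a, b, c, d, e, f}); every edge is covered by a bag; and for each vertex v the set of bags containing v is connected in the bag tree. The decomposition is therefore valid. The largest bag has 3 vertices, so the width is 2.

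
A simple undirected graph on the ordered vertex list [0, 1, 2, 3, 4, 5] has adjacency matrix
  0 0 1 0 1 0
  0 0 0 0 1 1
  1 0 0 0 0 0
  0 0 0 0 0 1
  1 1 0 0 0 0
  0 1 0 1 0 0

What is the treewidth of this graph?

1

A width-1 tree decomposition is:
Bags: B1 = {3, 5}  B2 = {1, 5}  B3 = {1, 4}  B4 = {0, 4}  B5 = {0, 2}
Tree: B1–B2, B2–B3, B3–B4, B4–B5
Each bag holds 2 vertices, so the decomposition has width 1, which upper-bounds the treewidth. Since G has at least one edge (e.g. 3–5), it is not an edgeless graph, so tw(G) ≥ 1. The upper and lower bounds meet at 1, so that is the treewidth.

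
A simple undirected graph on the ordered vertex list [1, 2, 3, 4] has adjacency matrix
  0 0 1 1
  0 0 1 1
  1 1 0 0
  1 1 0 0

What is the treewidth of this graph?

A width-2 tree decomposition is:
Bags: B1 = {1, 3, 4}  B2 = {2, 3, 4}
Tree: B1–B2
Each bag holds 3 vertices, so the decomposition has width 2, which upper-bounds the treewidth. For the lower bound, G contains the cycle 4–1–3–2–4, so G is not a forest; only forests have treewidth ≤ 1, hence tw(G) ≥ 2. Combining the bounds, tw(G) = 2.

2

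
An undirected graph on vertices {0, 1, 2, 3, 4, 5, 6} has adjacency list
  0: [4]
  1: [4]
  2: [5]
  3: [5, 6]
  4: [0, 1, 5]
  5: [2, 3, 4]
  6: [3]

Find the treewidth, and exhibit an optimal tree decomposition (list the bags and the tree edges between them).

Treewidth 1.
One optimal decomposition is:
Bags: B1 = {2, 5}  B2 = {4, 5}  B3 = {3, 5}  B4 = {1, 4}  B5 = {3, 6}  B6 = {0, 4}
Tree: B1–B2, B1–B3, B2–B4, B3–B5, B4–B6

Each bag holds 2 vertices, so the decomposition has width 1, which upper-bounds the treewidth. Any graph with an edge has treewidth ≥ 1, and G has the edge 5–2. The upper and lower bounds meet at 1, so that is the treewidth.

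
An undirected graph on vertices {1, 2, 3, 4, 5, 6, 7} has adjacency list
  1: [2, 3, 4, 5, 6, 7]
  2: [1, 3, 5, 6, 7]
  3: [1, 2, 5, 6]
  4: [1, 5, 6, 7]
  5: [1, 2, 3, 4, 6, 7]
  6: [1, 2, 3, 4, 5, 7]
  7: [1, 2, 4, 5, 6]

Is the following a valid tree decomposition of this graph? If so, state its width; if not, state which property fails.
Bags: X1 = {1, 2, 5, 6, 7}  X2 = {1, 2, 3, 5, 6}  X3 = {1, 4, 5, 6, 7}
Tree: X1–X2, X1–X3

Yes; width 4.

Every vertex of G appears in some bag (union = {1, 2, 3, 4, 5, 6, 7}); every edge is covered by a bag; and for each vertex v the set of bags containing v is connected in the bag tree. The decomposition is therefore valid. The largest bag has 5 vertices, so the width is 4.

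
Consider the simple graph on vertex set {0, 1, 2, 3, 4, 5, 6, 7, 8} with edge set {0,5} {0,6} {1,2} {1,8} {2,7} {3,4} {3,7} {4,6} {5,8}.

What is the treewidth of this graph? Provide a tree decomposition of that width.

Treewidth 2.
Bags: B1 = {2, 3, 7}  B2 = {1, 2, 3}  B3 = {1, 3, 8}  B4 = {3, 5, 8}  B5 = {0, 3, 5}  B6 = {0, 3, 6}  B7 = {3, 4, 6}
Tree: B1–B2, B2–B3, B3–B4, B4–B5, B5–B6, B6–B7

The largest bag has 3 vertices, giving width 2; this decomposition certifies tw(G) ≤ 2. For the lower bound, G contains the cycle 3–7–2–1–8–5–0–6–4–3, so G is not a forest; only forests have treewidth ≤ 1, hence tw(G) ≥ 2. Therefore the treewidth is 2.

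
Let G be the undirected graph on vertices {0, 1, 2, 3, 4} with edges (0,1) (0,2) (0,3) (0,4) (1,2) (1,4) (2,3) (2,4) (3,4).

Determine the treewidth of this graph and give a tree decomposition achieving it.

Treewidth 3.
Bags: B1 = {0, 2, 3, 4}  B2 = {0, 1, 2, 4}
Tree: B1–B2

Every bag has size at most 4, so the width is 4 − 1 = 3 and tw(G) ≤ 3. For the lower bound, the 4 vertices {0, 1, 2, 4} are pairwise adjacent, and any tree decomposition puts a clique entirely inside one bag — forcing width ≥ 3. The upper and lower bounds meet at 3, so that is the treewidth.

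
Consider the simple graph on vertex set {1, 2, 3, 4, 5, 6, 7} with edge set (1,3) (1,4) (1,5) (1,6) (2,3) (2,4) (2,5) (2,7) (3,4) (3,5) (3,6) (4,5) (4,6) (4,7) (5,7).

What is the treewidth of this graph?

A width-3 tree decomposition is:
Bags: B1 = {1, 3, 4, 6}  B2 = {1, 3, 4, 5}  B3 = {2, 3, 4, 5}  B4 = {2, 4, 5, 7}
Tree: B1–B2, B2–B3, B3–B4
Each bag holds 4 vertices, so the decomposition has width 3, which upper-bounds the treewidth. Conversely, {1, 3, 4, 5} is a clique of size 4, and the vertices of any clique must share a bag in every tree decomposition; so some bag has ≥ 4 vertices and tw(G) ≥ 3. Therefore the treewidth is 3.

3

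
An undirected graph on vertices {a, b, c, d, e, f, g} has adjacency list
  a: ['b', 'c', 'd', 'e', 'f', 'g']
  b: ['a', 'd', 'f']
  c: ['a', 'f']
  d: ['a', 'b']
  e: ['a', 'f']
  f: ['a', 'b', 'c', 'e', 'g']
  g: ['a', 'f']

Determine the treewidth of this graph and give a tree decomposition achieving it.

Treewidth 2.
One such decomposition:
Bags: B1 = {a, b, d}  B2 = {a, b, f}  B3 = {a, e, f}  B4 = {a, c, f}  B5 = {a, f, g}
Tree: B1–B2, B2–B3, B3–B4, B3–B5

Each bag holds 3 vertices, so the decomposition has width 2, which upper-bounds the treewidth. On the other hand G contains the 3-clique {a, b, d}. A clique must lie in a single bag of any decomposition, so no decomposition can have width below 2. Hence tw(G) = 2 exactly.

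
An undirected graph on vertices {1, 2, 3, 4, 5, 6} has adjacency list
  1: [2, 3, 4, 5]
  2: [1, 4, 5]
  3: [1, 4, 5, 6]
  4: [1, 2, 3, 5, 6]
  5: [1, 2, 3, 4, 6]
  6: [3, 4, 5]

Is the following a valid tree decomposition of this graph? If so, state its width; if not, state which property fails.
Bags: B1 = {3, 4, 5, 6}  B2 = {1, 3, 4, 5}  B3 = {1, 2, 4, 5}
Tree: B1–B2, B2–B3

Yes; width 3.

Vertex coverage: the bags together contain {1, 2, 3, 4, 5, 6}, the full vertex set. Edge coverage: each edge of G has both endpoints in at least one bag. Running intersection: for every vertex, the bags containing it form a connected subtree. All three properties hold, so this is a valid tree decomposition of width max|bag| − 1 = 3, and hence tw(G) ≤ 3.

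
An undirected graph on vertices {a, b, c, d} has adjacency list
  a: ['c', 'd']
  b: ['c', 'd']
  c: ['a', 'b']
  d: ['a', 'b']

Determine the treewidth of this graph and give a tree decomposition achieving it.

Treewidth 2.
One optimal decomposition is:
Bags: B1 = {a, b, c}  B2 = {a, b, d}
Tree: B1–B2

Each bag holds 3 vertices, so the decomposition has width 2, which upper-bounds the treewidth. Since a–c–b–d–a is a cycle in G, G is not acyclic. Forests are exactly the graphs of treewidth ≤ 1, so tw(G) ≥ 2. The upper and lower bounds meet at 2, so that is the treewidth.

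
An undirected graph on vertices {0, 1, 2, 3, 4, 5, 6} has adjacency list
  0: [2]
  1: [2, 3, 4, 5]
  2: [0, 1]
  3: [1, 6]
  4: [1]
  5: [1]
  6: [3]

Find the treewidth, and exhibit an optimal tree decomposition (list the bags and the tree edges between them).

Treewidth 1.
One such decomposition:
Bags: B1 = {1, 4}  B2 = {1, 2}  B3 = {1, 3}  B4 = {1, 5}  B5 = {0, 2}  B6 = {3, 6}
Tree: B1–B2, B2–B3, B3–B4, B2–B5, B3–B6

Every bag has size at most 2, so the width is 2 − 1 = 1 and tw(G) ≤ 1. G has an edge, so its treewidth is at least 1. Therefore the treewidth is 1.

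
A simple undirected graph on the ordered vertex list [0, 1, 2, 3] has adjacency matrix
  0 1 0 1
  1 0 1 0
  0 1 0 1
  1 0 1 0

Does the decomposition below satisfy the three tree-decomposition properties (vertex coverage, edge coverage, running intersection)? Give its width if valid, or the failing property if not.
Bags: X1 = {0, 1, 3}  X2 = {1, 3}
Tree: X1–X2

A tree decomposition must satisfy three properties: every vertex lies in some bag; for every edge, both endpoints lie together in some bag; and for every vertex, the bags containing it form a connected subtree. Here vertex 2 appears in no bag, so the decomposition is invalid.

No — vertex 2 appears in no bag.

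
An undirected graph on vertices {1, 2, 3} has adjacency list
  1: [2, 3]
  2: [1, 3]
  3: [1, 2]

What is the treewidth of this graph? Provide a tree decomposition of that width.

A single bag containing all 3 vertices is trivially a valid decomposition of width 2. On the other hand G contains the 3-clique {1, 2, 3}. A clique must lie in a single bag of any decomposition, so no decomposition can have width below 2. The upper and lower bounds meet at 2, so that is the treewidth.

Treewidth 2.
One optimal decomposition is:
Bags: B1 = {1, 2, 3}
Tree: (single bag)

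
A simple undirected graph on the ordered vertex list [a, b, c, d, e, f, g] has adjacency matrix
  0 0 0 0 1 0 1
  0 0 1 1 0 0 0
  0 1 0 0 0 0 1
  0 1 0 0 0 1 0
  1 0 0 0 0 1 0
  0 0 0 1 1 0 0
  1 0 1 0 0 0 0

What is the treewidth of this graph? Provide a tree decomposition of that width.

Each bag holds 3 vertices, so the decomposition has width 2, which upper-bounds the treewidth. For the lower bound, G contains the cycle c–g–a–e–f–d–b–c, so G is not a forest; only forests have treewidth ≤ 1, hence tw(G) ≥ 2. Therefore the treewidth is 2.

Treewidth 2.
Bags: B1 = {a, c, g}  B2 = {a, c, e}  B3 = {c, e, f}  B4 = {c, d, f}  B5 = {b, c, d}
Tree: B1–B2, B2–B3, B3–B4, B4–B5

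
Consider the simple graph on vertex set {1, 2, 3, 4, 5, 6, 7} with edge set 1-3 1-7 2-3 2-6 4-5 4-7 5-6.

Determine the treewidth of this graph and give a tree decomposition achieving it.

Each bag holds 3 vertices, so the decomposition has width 2, which upper-bounds the treewidth. For the lower bound, G contains the cycle 3–2–6–5–4–7–1–3, so G is not a forest; only forests have treewidth ≤ 1, hence tw(G) ≥ 2. The upper and lower bounds meet at 2, so that is the treewidth.

Treewidth 2.
Bags: B1 = {2, 3, 6}  B2 = {3, 5, 6}  B3 = {3, 4, 5}  B4 = {3, 4, 7}  B5 = {1, 3, 7}
Tree: B1–B2, B2–B3, B3–B4, B4–B5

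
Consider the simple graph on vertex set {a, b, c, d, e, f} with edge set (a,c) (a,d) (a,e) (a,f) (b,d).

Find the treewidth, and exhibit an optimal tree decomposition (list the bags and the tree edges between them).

Every bag has size at most 2, so the width is 2 − 1 = 1 and tw(G) ≤ 1. Since G has at least one edge (e.g. a–c), it is not an edgeless graph, so tw(G) ≥ 1. The upper and lower bounds meet at 1, so that is the treewidth.

Treewidth 1.
One optimal decomposition is:
Bags: B1 = {a, c}  B2 = {a, d}  B3 = {a, f}  B4 = {a, e}  B5 = {b, d}
Tree: B1–B2, B1–B3, B3–B4, B2–B5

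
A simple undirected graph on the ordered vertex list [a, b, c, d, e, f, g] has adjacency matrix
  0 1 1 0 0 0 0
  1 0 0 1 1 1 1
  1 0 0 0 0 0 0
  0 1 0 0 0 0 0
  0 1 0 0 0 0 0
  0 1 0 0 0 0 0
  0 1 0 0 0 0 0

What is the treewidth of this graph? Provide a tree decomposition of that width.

Treewidth 1.
One such decomposition:
Bags: B1 = {a, b}  B2 = {a, c}  B3 = {b, g}  B4 = {b, f}  B5 = {b, e}  B6 = {b, d}
Tree: B1–B2, B1–B3, B3–B4, B3–B5, B4–B6

The largest bag has 2 vertices, giving width 1; this decomposition certifies tw(G) ≤ 1. Any graph with an edge has treewidth ≥ 1, and G has the edge a–b. Hence tw(G) = 1 exactly.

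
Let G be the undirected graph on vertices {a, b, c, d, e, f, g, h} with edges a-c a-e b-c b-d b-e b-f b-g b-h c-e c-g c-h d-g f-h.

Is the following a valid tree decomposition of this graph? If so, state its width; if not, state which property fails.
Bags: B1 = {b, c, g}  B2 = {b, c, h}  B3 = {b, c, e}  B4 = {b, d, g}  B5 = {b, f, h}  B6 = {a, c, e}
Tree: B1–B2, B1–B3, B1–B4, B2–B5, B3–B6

Yes; width 2.

Every vertex of G appears in some bag (union = {a, b, c, d, e, f, g, h}); every edge is covered by a bag; and for each vertex v the set of bags containing v is connected in the bag tree. The decomposition is therefore valid. The largest bag has 3 vertices, so the width is 2.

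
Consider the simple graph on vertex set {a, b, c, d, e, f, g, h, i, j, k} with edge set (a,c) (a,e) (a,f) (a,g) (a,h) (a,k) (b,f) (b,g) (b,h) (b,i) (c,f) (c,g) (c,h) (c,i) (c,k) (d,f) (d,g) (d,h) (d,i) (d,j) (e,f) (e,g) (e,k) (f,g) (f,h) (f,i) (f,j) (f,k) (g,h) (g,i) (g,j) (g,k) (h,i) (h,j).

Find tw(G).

4

A width-4 tree decomposition is:
Bags: B1 = {c, f, g, h, i}  B2 = {d, f, g, h, i}  B3 = {a, c, f, g, h}  B4 = {b, f, g, h, i}  B5 = {a, c, f, g, k}  B6 = {d, f, g, h, j}  B7 = {a, e, f, g, k}
Tree: B1–B2, B1–B3, B2–B4, B3–B5, B2–B6, B5–B7
Each bag holds 5 vertices, so the decomposition has width 4, which upper-bounds the treewidth. On the other hand G contains the 5-clique {a, e, f, g, k}. A clique must lie in a single bag of any decomposition, so no decomposition can have width below 4. Hence tw(G) = 4 exactly.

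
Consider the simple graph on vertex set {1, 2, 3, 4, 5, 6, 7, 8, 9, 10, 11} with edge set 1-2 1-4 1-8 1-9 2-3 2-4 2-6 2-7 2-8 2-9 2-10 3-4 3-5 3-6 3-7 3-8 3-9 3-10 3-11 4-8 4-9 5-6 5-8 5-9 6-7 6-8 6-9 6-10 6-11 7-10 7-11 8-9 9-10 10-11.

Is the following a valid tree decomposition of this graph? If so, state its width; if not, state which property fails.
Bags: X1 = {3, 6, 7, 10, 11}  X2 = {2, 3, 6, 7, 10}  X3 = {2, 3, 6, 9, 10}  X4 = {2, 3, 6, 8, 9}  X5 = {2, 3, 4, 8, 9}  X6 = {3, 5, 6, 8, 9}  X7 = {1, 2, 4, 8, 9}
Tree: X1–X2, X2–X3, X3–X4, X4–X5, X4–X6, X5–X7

Yes; width 4.

Checking the three conditions: (i) the bags cover all of {1, 2, 3, 4, 5, 6, 7, 8, 9, 10, 11}; (ii) for each edge, some bag contains both endpoints; (iii) the bags containing any fixed vertex form a subtree. All hold, so the decomposition is valid with width 5 − 1 = 4.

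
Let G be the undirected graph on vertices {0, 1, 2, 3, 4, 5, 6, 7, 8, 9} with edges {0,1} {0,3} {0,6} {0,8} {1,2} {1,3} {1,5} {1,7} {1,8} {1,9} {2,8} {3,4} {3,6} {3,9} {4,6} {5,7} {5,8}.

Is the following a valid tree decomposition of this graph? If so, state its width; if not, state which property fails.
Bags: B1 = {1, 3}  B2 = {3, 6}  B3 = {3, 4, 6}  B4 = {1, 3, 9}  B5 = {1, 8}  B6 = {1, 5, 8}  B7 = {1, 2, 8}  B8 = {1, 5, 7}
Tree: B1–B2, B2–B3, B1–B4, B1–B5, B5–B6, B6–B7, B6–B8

A tree decomposition must satisfy three properties: every vertex lies in some bag; for every edge, both endpoints lie together in some bag; and for every vertex, the bags containing it form a connected subtree. Here vertex 0 appears in no bag, so the decomposition is invalid.

No — vertex 0 appears in no bag.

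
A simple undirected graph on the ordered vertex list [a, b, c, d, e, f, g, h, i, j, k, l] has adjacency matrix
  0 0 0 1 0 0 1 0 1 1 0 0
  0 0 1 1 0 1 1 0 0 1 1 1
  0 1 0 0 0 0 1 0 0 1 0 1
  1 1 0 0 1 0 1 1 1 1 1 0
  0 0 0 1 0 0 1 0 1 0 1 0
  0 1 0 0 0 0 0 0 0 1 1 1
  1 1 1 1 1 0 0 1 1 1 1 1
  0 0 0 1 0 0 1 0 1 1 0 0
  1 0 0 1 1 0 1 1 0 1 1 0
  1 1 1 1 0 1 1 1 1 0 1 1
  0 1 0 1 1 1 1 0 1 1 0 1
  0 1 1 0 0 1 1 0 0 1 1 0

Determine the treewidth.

A width-4 tree decomposition is:
Bags: B1 = {b, d, g, j, k}  B2 = {d, g, i, j, k}  B3 = {a, d, g, i, j}  B4 = {b, g, j, k, l}  B5 = {d, e, g, i, k}  B6 = {b, f, j, k, l}  B7 = {d, g, h, i, j}  B8 = {b, c, g, j, l}
Tree: B1–B2, B2–B3, B1–B4, B2–B5, B4–B6, B2–B7, B4–B8
Every bag has size at most 5, so the width is 5 − 1 = 4 and tw(G) ≤ 4. For the lower bound, the 5 vertices {b, d, g, j, k} are pairwise adjacent, and any tree decomposition puts a clique entirely inside one bag — forcing width ≥ 4. Combining the bounds, tw(G) = 4.

4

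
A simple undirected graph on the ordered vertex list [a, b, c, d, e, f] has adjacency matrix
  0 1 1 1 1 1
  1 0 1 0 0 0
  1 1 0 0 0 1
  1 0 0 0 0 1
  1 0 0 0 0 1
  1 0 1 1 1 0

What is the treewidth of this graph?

2

A width-2 tree decomposition is:
Bags: B1 = {a, d, f}  B2 = {a, e, f}  B3 = {a, c, f}  B4 = {a, b, c}
Tree: B1–B2, B1–B3, B3–B4
Every bag has size at most 3, so the width is 3 − 1 = 2 and tw(G) ≤ 2. Conversely, {a, d, f} is a clique of size 3, and the vertices of any clique must share a bag in every tree decomposition; so some bag has ≥ 3 vertices and tw(G) ≥ 2. The upper and lower bounds meet at 2, so that is the treewidth.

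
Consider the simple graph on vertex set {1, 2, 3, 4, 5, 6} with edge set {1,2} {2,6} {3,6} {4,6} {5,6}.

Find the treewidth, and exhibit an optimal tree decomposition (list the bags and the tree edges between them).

Treewidth 1.
One optimal decomposition is:
Bags: B1 = {2, 6}  B2 = {5, 6}  B3 = {3, 6}  B4 = {4, 6}  B5 = {1, 2}
Tree: B1–B2, B1–B3, B2–B4, B1–B5

The largest bag has 2 vertices, giving width 1; this decomposition certifies tw(G) ≤ 1. Any graph with an edge has treewidth ≥ 1, and G has the edge 6–2. Therefore the treewidth is 1.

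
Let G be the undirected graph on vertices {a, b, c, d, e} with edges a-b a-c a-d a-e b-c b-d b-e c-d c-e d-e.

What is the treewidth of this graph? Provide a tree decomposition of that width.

Treewidth 4.
One such decomposition:
Bags: B1 = {a, b, c, d, e}
Tree: (single bag)

With just one bag of size 5, the width is 5 − 1 = 4, so tw(G) ≤ 4. Conversely, {a, b, c, d, e} is a clique of size 5, and the vertices of any clique must share a bag in every tree decomposition; so some bag has ≥ 5 vertices and tw(G) ≥ 4. Therefore the treewidth is 4.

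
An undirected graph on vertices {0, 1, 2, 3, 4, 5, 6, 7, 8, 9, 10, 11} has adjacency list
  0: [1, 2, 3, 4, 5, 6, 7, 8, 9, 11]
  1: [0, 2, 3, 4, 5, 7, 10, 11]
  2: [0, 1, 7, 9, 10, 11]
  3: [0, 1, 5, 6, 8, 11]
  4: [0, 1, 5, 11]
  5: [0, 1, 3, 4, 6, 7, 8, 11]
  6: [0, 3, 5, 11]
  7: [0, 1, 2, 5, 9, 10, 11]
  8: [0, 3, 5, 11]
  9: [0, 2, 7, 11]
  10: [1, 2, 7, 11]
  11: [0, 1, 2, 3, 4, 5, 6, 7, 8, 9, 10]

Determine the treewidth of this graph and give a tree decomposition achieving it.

Every bag has size at most 5, so the width is 5 − 1 = 4 and tw(G) ≤ 4. For the lower bound, the 5 vertices {0, 2, 7, 9, 11} are pairwise adjacent, and any tree decomposition puts a clique entirely inside one bag — forcing width ≥ 4. Therefore the treewidth is 4.

Treewidth 4.
One optimal decomposition is:
Bags: B1 = {0, 1, 3, 5, 11}  B2 = {0, 1, 5, 7, 11}  B3 = {0, 1, 4, 5, 11}  B4 = {0, 1, 2, 7, 11}  B5 = {0, 2, 7, 9, 11}  B6 = {0, 3, 5, 8, 11}  B7 = {0, 3, 5, 6, 11}  B8 = {1, 2, 7, 10, 11}
Tree: B1–B2, B2–B3, B2–B4, B4–B5, B1–B6, B1–B7, B4–B8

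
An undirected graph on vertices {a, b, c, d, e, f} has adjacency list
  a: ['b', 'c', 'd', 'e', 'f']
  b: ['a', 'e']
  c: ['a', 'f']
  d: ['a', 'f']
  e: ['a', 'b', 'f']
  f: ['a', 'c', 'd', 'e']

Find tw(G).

2

A width-2 tree decomposition is:
Bags: B1 = {a, e, f}  B2 = {a, c, f}  B3 = {a, d, f}  B4 = {a, b, e}
Tree: B1–B2, B2–B3, B1–B4
The largest bag has 3 vertices, giving width 2; this decomposition certifies tw(G) ≤ 2. On the other hand G contains the 3-clique {a, d, f}. A clique must lie in a single bag of any decomposition, so no decomposition can have width below 2. Hence tw(G) = 2 exactly.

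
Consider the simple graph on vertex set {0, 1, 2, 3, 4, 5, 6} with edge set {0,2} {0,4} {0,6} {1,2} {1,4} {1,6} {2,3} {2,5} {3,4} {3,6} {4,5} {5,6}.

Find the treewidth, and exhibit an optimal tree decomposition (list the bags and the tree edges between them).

Each bag holds 4 vertices, so the decomposition has width 3, which upper-bounds the treewidth. For the lower bound: the 4 vertex sets {0,6}, {4,5}, {2}, {3} are disjoint, each induces a connected subgraph, and every pair is joined by at least one edge of G. Contracting each set to a single vertex therefore yields K_{4} as a minor, and since treewidth is minor-monotone, tw(G) ≥ tw(K_{4}) = 3. Combining the bounds, tw(G) = 3.

Treewidth 3.
Bags: B1 = {0, 2, 4, 6}  B2 = {2, 4, 5, 6}  B3 = {2, 3, 4, 6}  B4 = {1, 2, 4, 6}
Tree: B1–B2, B2–B3, B3–B4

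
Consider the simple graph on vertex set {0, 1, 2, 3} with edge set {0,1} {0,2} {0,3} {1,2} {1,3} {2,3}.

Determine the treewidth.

3

A width-3 tree decomposition is:
Bags: B1 = {0, 1, 2, 3}
Tree: (single bag)
With just one bag of size 4, the width is 4 − 1 = 3, so tw(G) ≤ 3. On the other hand G contains the 4-clique {0, 1, 2, 3}. A clique must lie in a single bag of any decomposition, so no decomposition can have width below 3. Combining the bounds, tw(G) = 3.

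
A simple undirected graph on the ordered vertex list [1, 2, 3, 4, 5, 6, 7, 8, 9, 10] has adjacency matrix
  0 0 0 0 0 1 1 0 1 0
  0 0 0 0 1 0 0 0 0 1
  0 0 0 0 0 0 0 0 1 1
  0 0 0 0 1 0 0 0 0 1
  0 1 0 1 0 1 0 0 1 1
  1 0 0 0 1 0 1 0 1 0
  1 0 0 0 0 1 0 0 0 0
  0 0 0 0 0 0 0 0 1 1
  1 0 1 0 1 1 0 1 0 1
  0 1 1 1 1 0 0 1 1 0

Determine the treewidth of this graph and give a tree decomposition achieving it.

Each bag holds 3 vertices, so the decomposition has width 2, which upper-bounds the treewidth. On the other hand G contains the 3-clique {1, 6, 9}. A clique must lie in a single bag of any decomposition, so no decomposition can have width below 2. Combining the bounds, tw(G) = 2.

Treewidth 2.
One optimal decomposition is:
Bags: B1 = {5, 9, 10}  B2 = {8, 9, 10}  B3 = {5, 6, 9}  B4 = {1, 6, 9}  B5 = {3, 9, 10}  B6 = {1, 6, 7}  B7 = {2, 5, 10}  B8 = {4, 5, 10}
Tree: B1–B2, B1–B3, B3–B4, B2–B5, B4–B6, B1–B7, B7–B8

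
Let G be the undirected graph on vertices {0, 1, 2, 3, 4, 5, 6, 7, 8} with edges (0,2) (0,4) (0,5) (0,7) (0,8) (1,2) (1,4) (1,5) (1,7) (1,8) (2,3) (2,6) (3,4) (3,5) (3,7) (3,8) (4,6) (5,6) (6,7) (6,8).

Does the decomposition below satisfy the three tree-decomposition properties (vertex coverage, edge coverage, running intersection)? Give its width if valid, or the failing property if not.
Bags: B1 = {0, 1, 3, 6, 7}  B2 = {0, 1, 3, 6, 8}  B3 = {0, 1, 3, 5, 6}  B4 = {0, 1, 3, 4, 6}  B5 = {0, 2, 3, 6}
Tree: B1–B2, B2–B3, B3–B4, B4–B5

A tree decomposition must satisfy three properties: every vertex lies in some bag; for every edge, both endpoints lie together in some bag; and for every vertex, the bags containing it form a connected subtree. Here edge (1,2) lies in no bag, so the decomposition is invalid.

No — edge (1,2) lies in no bag.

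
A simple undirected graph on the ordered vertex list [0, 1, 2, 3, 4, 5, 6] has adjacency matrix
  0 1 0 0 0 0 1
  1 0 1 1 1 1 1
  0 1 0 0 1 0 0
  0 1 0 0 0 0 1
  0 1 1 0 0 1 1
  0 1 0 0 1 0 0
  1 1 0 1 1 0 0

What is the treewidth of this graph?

A width-2 tree decomposition is:
Bags: B1 = {1, 4, 6}  B2 = {1, 4, 5}  B3 = {1, 2, 4}  B4 = {0, 1, 6}  B5 = {1, 3, 6}
Tree: B1–B2, B1–B3, B1–B4, B1–B5
Each bag holds 3 vertices, so the decomposition has width 2, which upper-bounds the treewidth. Conversely, {0, 1, 6} is a clique of size 3, and the vertices of any clique must share a bag in every tree decomposition; so some bag has ≥ 3 vertices and tw(G) ≥ 2. The upper and lower bounds meet at 2, so that is the treewidth.

2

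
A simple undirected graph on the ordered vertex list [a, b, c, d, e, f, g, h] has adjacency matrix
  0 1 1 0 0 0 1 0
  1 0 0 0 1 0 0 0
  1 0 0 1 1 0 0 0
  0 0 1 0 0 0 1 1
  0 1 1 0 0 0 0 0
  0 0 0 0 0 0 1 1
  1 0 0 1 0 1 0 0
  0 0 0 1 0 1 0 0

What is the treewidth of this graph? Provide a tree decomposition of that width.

Treewidth 2.
Bags: B1 = {d, f, h}  B2 = {d, f, g}  B3 = {c, d, g}  B4 = {a, c, g}  B5 = {a, c, e}  B6 = {a, b, e}
Tree: B1–B2, B2–B3, B3–B4, B4–B5, B5–B6

Each bag holds 3 vertices, so the decomposition has width 2, which upper-bounds the treewidth. Since h–f–g–d–h is a cycle in G, G is not acyclic. Forests are exactly the graphs of treewidth ≤ 1, so tw(G) ≥ 2. Therefore the treewidth is 2.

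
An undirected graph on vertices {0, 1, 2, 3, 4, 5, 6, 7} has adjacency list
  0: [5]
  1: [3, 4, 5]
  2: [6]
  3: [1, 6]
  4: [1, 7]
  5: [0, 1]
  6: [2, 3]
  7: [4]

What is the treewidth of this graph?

A width-1 tree decomposition is:
Bags: B1 = {1, 5}  B2 = {1, 4}  B3 = {1, 3}  B4 = {3, 6}  B5 = {4, 7}  B6 = {0, 5}  B7 = {2, 6}
Tree: B1–B2, B1–B3, B3–B4, B2–B5, B1–B6, B4–B7
Each bag holds 2 vertices, so the decomposition has width 1, which upper-bounds the treewidth. G has an edge, so its treewidth is at least 1. The upper and lower bounds meet at 1, so that is the treewidth.

1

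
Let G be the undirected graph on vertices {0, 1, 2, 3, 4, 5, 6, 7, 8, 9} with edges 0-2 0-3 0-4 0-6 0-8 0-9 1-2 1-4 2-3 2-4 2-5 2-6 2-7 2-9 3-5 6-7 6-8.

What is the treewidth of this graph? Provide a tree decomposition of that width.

Treewidth 2.
One such decomposition:
Bags: B1 = {0, 2, 6}  B2 = {2, 6, 7}  B3 = {0, 2, 3}  B4 = {2, 3, 5}  B5 = {0, 2, 4}  B6 = {0, 2, 9}  B7 = {1, 2, 4}  B8 = {0, 6, 8}
Tree: B1–B2, B1–B3, B3–B4, B1–B5, B3–B6, B5–B7, B1–B8

Each bag holds 3 vertices, so the decomposition has width 2, which upper-bounds the treewidth. On the other hand G contains the 3-clique {0, 6, 8}. A clique must lie in a single bag of any decomposition, so no decomposition can have width below 2. The upper and lower bounds meet at 2, so that is the treewidth.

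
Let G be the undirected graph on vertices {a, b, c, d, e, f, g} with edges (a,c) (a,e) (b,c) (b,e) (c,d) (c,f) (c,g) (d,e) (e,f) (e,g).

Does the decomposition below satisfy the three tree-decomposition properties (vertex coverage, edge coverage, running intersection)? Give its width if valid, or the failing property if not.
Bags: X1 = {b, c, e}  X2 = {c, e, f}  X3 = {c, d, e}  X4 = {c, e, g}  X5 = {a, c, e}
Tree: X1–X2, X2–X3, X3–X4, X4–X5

Yes; width 2.

Checking the three conditions: (i) the bags cover all of {a, b, c, d, e, f, g}; (ii) for each edge, some bag contains both endpoints; (iii) the bags containing any fixed vertex form a subtree. All hold, so the decomposition is valid with width 3 − 1 = 2.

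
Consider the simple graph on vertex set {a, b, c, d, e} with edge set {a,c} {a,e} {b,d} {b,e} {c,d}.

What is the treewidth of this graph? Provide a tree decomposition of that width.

Treewidth 2.
One such decomposition:
Bags: B1 = {a, c, d}  B2 = {a, b, d}  B3 = {a, b, e}
Tree: B1–B2, B2–B3

The largest bag has 3 vertices, giving width 2; this decomposition certifies tw(G) ≤ 2. The edges a–c–d–b–e–a form a cycle, so G is not a tree and its treewidth is at least 2. Combining the bounds, tw(G) = 2.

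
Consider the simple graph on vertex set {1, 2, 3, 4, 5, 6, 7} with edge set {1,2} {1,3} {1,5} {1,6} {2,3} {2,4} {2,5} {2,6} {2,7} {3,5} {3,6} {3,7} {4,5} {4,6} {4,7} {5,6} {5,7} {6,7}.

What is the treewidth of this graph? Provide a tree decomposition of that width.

Treewidth 4.
One such decomposition:
Bags: B1 = {2, 3, 5, 6, 7}  B2 = {1, 2, 3, 5, 6}  B3 = {2, 4, 5, 6, 7}
Tree: B1–B2, B1–B3

Every bag has size at most 5, so the width is 5 − 1 = 4 and tw(G) ≤ 4. For the lower bound, the 5 vertices {1, 2, 3, 5, 6} are pairwise adjacent, and any tree decomposition puts a clique entirely inside one bag — forcing width ≥ 4. Therefore the treewidth is 4.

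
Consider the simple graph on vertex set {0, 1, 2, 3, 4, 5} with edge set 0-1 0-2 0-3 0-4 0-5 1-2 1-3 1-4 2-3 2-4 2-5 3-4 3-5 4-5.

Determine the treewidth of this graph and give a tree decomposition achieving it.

Treewidth 4.
Bags: B1 = {0, 1, 2, 3, 4}  B2 = {0, 2, 3, 4, 5}
Tree: B1–B2

Every bag has size at most 5, so the width is 5 − 1 = 4 and tw(G) ≤ 4. On the other hand G contains the 5-clique {0, 1, 2, 3, 4}. A clique must lie in a single bag of any decomposition, so no decomposition can have width below 4. Combining the bounds, tw(G) = 4.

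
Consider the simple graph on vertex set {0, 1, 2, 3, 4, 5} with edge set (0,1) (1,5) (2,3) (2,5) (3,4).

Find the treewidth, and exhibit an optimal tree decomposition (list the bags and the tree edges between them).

Every bag has size at most 2, so the width is 2 − 1 = 1 and tw(G) ≤ 1. G has an edge, so its treewidth is at least 1. Therefore the treewidth is 1.

Treewidth 1.
Bags: B1 = {3, 4}  B2 = {2, 3}  B3 = {2, 5}  B4 = {1, 5}  B5 = {0, 1}
Tree: B1–B2, B2–B3, B3–B4, B4–B5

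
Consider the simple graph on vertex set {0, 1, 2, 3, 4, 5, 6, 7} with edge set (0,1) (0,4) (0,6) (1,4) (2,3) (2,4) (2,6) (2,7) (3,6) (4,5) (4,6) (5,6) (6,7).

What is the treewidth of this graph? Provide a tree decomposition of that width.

Each bag holds 3 vertices, so the decomposition has width 2, which upper-bounds the treewidth. Conversely, {0, 1, 4} is a clique of size 3, and the vertices of any clique must share a bag in every tree decomposition; so some bag has ≥ 3 vertices and tw(G) ≥ 2. Hence tw(G) = 2 exactly.

Treewidth 2.
Bags: B1 = {2, 4, 6}  B2 = {0, 4, 6}  B3 = {0, 1, 4}  B4 = {2, 3, 6}  B5 = {4, 5, 6}  B6 = {2, 6, 7}
Tree: B1–B2, B2–B3, B1–B4, B1–B5, B1–B6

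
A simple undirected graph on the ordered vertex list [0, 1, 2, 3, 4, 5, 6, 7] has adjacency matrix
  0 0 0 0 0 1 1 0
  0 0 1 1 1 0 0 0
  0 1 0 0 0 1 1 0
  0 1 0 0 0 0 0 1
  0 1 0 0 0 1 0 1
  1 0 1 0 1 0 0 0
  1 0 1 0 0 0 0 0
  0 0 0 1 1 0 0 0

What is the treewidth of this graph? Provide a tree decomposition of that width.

Treewidth 2.
One optimal decomposition is:
Bags: B1 = {0, 5, 6}  B2 = {2, 5, 6}  B3 = {2, 4, 5}  B4 = {1, 2, 4}  B5 = {1, 4, 7}  B6 = {1, 3, 7}
Tree: B1–B2, B2–B3, B3–B4, B4–B5, B5–B6

Every bag has size at most 3, so the width is 3 − 1 = 2 and tw(G) ≤ 2. The edges 0–6–2–5–0 form a cycle, so G is not a tree and its treewidth is at least 2. The upper and lower bounds meet at 2, so that is the treewidth.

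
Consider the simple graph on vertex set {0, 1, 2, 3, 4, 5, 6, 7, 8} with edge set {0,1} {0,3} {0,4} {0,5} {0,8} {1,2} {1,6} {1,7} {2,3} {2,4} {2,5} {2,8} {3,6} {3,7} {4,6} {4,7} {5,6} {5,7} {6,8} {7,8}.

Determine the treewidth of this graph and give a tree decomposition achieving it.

Treewidth 4.
One optimal decomposition is:
Bags: B1 = {0, 2, 5, 6, 7}  B2 = {0, 2, 6, 7, 8}  B3 = {0, 1, 2, 6, 7}  B4 = {0, 2, 4, 6, 7}  B5 = {0, 2, 3, 6, 7}
Tree: B1–B2, B2–B3, B3–B4, B4–B5

Every bag has size at most 5, so the width is 5 − 1 = 4 and tw(G) ≤ 4. For the lower bound: the 5 vertex sets {0,5}, {2,8}, {1,7}, {6}, {4} are disjoint, each induces a connected subgraph, and every pair is joined by at least one edge of G. Contracting each set to a single vertex therefore yields K_{5} as a minor, and since treewidth is minor-monotone, tw(G) ≥ tw(K_{5}) = 4. Combining the bounds, tw(G) = 4.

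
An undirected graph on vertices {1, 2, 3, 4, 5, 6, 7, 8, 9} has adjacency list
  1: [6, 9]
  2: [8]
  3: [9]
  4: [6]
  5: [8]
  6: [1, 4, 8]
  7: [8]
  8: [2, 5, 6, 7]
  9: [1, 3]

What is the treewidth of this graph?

1

A width-1 tree decomposition is:
Bags: B1 = {4, 6}  B2 = {1, 6}  B3 = {1, 9}  B4 = {6, 8}  B5 = {2, 8}  B6 = {7, 8}  B7 = {5, 8}  B8 = {3, 9}
Tree: B1–B2, B2–B3, B2–B4, B4–B5, B5–B6, B6–B7, B3–B8
Each bag holds 2 vertices, so the decomposition has width 1, which upper-bounds the treewidth. Any graph with an edge has treewidth ≥ 1, and G has the edge 4–6. The upper and lower bounds meet at 1, so that is the treewidth.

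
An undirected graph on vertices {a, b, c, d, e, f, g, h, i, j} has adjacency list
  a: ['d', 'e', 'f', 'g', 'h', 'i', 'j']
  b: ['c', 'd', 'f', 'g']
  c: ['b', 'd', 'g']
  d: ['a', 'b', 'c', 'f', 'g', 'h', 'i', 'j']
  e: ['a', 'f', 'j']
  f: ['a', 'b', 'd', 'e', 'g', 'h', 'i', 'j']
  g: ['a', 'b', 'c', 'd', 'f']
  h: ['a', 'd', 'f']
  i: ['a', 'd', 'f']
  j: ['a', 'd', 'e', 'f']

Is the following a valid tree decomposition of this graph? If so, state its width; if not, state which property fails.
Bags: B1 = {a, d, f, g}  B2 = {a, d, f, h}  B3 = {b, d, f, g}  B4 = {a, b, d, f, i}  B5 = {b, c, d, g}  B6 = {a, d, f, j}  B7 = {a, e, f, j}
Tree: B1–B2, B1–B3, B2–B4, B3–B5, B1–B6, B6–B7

A tree decomposition must satisfy three properties: every vertex lies in some bag; for every edge, both endpoints lie together in some bag; and for every vertex, the bags containing it form a connected subtree. Here bags containing vertex b are not connected in the tree, so the decomposition is invalid.

No — bags containing vertex b are not connected in the tree.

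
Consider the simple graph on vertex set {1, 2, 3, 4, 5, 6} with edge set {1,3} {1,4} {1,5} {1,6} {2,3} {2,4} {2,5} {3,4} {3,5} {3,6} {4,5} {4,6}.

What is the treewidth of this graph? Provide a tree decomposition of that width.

Treewidth 3.
One such decomposition:
Bags: B1 = {2, 3, 4, 5}  B2 = {1, 3, 4, 5}  B3 = {1, 3, 4, 6}
Tree: B1–B2, B2–B3

Each bag holds 4 vertices, so the decomposition has width 3, which upper-bounds the treewidth. For the lower bound, the 4 vertices {1, 3, 4, 5} are pairwise adjacent, and any tree decomposition puts a clique entirely inside one bag — forcing width ≥ 3. The upper and lower bounds meet at 3, so that is the treewidth.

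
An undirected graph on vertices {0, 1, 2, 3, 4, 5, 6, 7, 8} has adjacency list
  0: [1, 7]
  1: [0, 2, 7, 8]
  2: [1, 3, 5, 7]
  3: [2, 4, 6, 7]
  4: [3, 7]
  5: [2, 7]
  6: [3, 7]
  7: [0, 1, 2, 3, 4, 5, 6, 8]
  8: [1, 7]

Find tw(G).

A width-2 tree decomposition is:
Bags: B1 = {1, 2, 7}  B2 = {2, 3, 7}  B3 = {2, 5, 7}  B4 = {3, 6, 7}  B5 = {0, 1, 7}  B6 = {1, 7, 8}  B7 = {3, 4, 7}
Tree: B1–B2, B2–B3, B2–B4, B1–B5, B1–B6, B4–B7
Every bag has size at most 3, so the width is 3 − 1 = 2 and tw(G) ≤ 2. On the other hand G contains the 3-clique {0, 1, 7}. A clique must lie in a single bag of any decomposition, so no decomposition can have width below 2. Combining the bounds, tw(G) = 2.

2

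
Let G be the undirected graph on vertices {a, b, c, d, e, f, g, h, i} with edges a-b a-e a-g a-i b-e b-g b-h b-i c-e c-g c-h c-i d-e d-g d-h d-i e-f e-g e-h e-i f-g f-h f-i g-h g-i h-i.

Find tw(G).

A width-4 tree decomposition is:
Bags: B1 = {d, e, g, h, i}  B2 = {c, e, g, h, i}  B3 = {e, f, g, h, i}  B4 = {b, e, g, h, i}  B5 = {a, b, e, g, i}
Tree: B1–B2, B1–B3, B1–B4, B4–B5
Each bag holds 5 vertices, so the decomposition has width 4, which upper-bounds the treewidth. For the lower bound, the 5 vertices {d, e, g, h, i} are pairwise adjacent, and any tree decomposition puts a clique entirely inside one bag — forcing width ≥ 4. The upper and lower bounds meet at 4, so that is the treewidth.

4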